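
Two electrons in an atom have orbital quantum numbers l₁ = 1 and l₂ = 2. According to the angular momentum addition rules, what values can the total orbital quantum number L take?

The total orbital quantum number L ranges from |l₁ − l₂| to l₁ + l₂ in integer steps.
L ∈ {1, 2, 3}.

L = 1, 2, 3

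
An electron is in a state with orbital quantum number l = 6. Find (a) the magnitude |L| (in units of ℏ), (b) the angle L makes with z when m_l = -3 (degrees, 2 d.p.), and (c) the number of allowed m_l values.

|L| = √42 ℏ ≈ 6.481ℏ; θ(m_l=-3) ≈ 117.58°; 13 values

|L| = ℏ√(6·7) = √42 ℏ ≈ 6.481ℏ.
For m_l = -3: cos θ = -3/√42, θ ≈ 117.58°.
There are 2l+1 = 13 values of m_l.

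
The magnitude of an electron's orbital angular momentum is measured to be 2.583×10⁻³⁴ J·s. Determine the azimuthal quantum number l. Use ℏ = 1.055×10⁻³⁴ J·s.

Dividing by ℏ: |L|/ℏ ≈ 2.448.
l(l+1) ≈ 2.448² ≈ 5.99, so l = 2.

l = 2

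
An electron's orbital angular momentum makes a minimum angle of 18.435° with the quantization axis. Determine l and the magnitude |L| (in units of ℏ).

cos²θ_min = l/(l+1) = 0.9000.
Solving: l = 9.
Then |L| = ℏ√(9·10) = 3√10 ℏ.

l = 9, |L| = 3√10 ℏ ≈ 9.487ℏ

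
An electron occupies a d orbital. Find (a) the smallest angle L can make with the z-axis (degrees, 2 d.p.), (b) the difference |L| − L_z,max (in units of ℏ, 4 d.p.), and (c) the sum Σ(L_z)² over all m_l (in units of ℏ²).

For a d orbital, l = 2.
cos θ_min = 2/√6, so θ_min ≈ 35.26°.
|L| − L_z,max = (√6 − 2)ℏ ≈ 0.4495ℏ.
Σ m_l² = 10, so Σ(L_z)² = 10 ℏ².

θ_min ≈ 35.26°; |L|−L_z,max ≈ 0.4495ℏ; Σ(L_z)² = 10 ℏ²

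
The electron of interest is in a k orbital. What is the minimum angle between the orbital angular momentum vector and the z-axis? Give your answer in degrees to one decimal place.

K corresponds to l = 7.
|L| = ℏ√(l(l+1)) = 2√14 ℏ.
The smallest angle corresponds to the largest L_z, i.e. m_l = l = 7, giving L_z = 7ℏ.
cos θ_min = 7/√56, so θ_min ≈ 20.7°.

θ_min ≈ 20.7°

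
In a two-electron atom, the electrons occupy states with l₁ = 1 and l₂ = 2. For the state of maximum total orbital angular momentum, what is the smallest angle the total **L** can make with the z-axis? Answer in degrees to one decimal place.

By the triangle rule, |l₁ − l₂| ≤ L ≤ l₁ + l₂.
So L can be 1, 2, 3.
The maximum is L = 3, with |L_tot| = ℏ√(3·4) = 2√3 ℏ.
The minimum angle with z is arccos(3/√12) ≈ 30.0°.

θ_min ≈ 30.0°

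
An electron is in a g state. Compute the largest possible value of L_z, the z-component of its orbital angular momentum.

L_z,max = 4ℏ

For a g orbital, l = 4.
L_z = m_l ℏ with m_l ∈ {−4, …, 4}; the maximum is m_l = 4.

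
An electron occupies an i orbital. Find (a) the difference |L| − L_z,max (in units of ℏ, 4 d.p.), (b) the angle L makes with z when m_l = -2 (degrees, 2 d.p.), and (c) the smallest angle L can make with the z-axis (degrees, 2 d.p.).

|L|−L_z,max ≈ 0.4807ℏ; θ(m_l=-2) ≈ 107.98°; θ_min ≈ 22.21°

The letter i corresponds to l = 6.
|L| − L_z,max = (√42 − 6)ℏ ≈ 0.4807ℏ.
For m_l = -2: cos θ = -2/√42, θ ≈ 107.98°.
cos θ_min = 6/√42, so θ_min ≈ 22.21°.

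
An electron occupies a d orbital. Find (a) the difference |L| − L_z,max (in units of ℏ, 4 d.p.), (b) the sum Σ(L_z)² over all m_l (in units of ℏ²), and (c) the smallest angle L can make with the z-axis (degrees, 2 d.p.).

The letter d corresponds to l = 2.
|L| − L_z,max = (√6 − 2)ℏ ≈ 0.4495ℏ.
Σ m_l² = 10, so Σ(L_z)² = 10 ℏ².
cos θ_min = 2/√6, so θ_min ≈ 35.26°.

|L|−L_z,max ≈ 0.4495ℏ; Σ(L_z)² = 10 ℏ²; θ_min ≈ 35.26°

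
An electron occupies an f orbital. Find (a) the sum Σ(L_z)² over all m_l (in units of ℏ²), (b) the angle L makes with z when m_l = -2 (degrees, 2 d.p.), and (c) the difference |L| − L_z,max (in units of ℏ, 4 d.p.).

F corresponds to l = 3.
Σ m_l² = 28, so Σ(L_z)² = 28 ℏ².
For m_l = -2: cos θ = -2/√12, θ ≈ 125.26°.
|L| − L_z,max = (2√3 − 3)ℏ ≈ 0.4641ℏ.

Σ(L_z)² = 28 ℏ²; θ(m_l=-2) ≈ 125.26°; |L|−L_z,max ≈ 0.4641ℏ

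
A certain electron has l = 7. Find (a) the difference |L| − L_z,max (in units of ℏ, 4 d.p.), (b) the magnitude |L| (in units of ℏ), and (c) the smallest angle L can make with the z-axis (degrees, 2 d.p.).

|L|−L_z,max ≈ 0.4833ℏ; |L| = 2√14 ℏ ≈ 7.483ℏ; θ_min ≈ 20.70°

|L| − L_z,max = (2√14 − 7)ℏ ≈ 0.4833ℏ.
|L| = ℏ√(7·8) = 2√14 ℏ ≈ 7.483ℏ.
cos θ_min = 7/√56, so θ_min ≈ 20.70°.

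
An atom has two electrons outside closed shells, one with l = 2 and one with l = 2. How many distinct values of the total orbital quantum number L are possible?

L runs from |2 − 2| = 0 to 2 + 2 = 4.
L ∈ {0, 1, 2, 3, 4}.
That is 5 values.

5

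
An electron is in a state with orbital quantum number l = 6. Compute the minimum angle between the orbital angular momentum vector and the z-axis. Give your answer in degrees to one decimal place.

|L| = ℏ√(l(l+1)) = √42 ℏ.
The smallest angle corresponds to the largest L_z, i.e. m_l = l = 6, giving L_z = 6ℏ.
cos θ_min = 6/√42, so θ_min ≈ 22.2°.

θ_min ≈ 22.2°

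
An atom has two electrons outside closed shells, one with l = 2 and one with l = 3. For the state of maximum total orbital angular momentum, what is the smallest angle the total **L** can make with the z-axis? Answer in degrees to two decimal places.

By the triangle rule, |l₁ − l₂| ≤ L ≤ l₁ + l₂.
L ∈ {1, 2, 3, 4, 5}.
The maximum is L = 5, with |L_tot| = ℏ√(5·6) = √30 ℏ.
The minimum angle with z is arccos(5/√30) ≈ 24.09°.

θ_min ≈ 24.09°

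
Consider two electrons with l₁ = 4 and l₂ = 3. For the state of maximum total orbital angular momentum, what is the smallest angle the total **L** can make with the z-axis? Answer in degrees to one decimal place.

By the triangle rule, |l₁ − l₂| ≤ L ≤ l₁ + l₂.
So L can be 1, 2, 3, 4, 5, 6, 7.
The maximum is L = 7, with |L_tot| = ℏ√(7·8) = 2√14 ℏ.
The minimum angle with z is arccos(7/√56) ≈ 20.7°.

θ_min ≈ 20.7°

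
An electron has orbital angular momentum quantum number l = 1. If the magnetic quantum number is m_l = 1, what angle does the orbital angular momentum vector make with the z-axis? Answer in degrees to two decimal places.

θ ≈ 45.00°

|L| = ℏ√(l(l+1)) = √2 ℏ.
L_z = m_l ℏ = 1ℏ.
cos θ = L_z/|L| = 1/√2, so θ ≈ 45.00°.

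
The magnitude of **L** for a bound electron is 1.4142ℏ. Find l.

l = 1

|L| = ℏ√(l(l+1)), so l(l+1) = 2.
Solving: l = 1.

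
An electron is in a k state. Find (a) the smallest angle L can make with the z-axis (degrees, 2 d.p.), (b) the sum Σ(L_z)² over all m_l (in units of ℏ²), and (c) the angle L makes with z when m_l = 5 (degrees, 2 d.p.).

A k state has l = 7.
cos θ_min = 7/√56, so θ_min ≈ 20.70°.
Σ m_l² = 280, so Σ(L_z)² = 280 ℏ².
For m_l = 5: cos θ = 5/√56, θ ≈ 48.08°.

θ_min ≈ 20.70°; Σ(L_z)² = 280 ℏ²; θ(m_l=5) ≈ 48.08°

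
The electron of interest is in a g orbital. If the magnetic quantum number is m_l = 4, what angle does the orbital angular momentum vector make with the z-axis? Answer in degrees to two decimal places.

A g state has l = 4.
|L| = √(l(l+1)) ℏ = 2√5 ℏ.
L_z = m_l ℏ = 4ℏ.
cos θ = L_z/|L| = 4/√20, so θ ≈ 26.57°.

θ ≈ 26.57°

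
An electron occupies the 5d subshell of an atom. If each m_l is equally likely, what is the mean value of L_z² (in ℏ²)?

For 5d, l = 2.
The allowed m_l values are -2, -1, 0, 1, 2.
⟨L_z²⟩ = ℏ²·l(l+1)/3 = 2ℏ².

⟨L_z²⟩ = 2 ℏ²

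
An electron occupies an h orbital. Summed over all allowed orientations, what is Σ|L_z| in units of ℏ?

Σ|L_z| = 30 ℏ

The letter h corresponds to l = 5.
m_l runs from −5 to 5, i.e. {-5, -4, -3, -2, -1, 0, 1, 2, 3, 4, 5}.
Σ|m_l| = l(l+1) = 30.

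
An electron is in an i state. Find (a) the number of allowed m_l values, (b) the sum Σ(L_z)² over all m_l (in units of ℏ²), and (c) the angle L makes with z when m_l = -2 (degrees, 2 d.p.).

13 values; Σ(L_z)² = 182 ℏ²; θ(m_l=-2) ≈ 107.98°

An i state has l = 6.
There are 2l+1 = 13 values of m_l.
Σ m_l² = 182, so Σ(L_z)² = 182 ℏ².
For m_l = -2: cos θ = -2/√42, θ ≈ 107.98°.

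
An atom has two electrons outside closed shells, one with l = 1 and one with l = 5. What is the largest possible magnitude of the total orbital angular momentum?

By the triangle rule, |l₁ − l₂| ≤ L ≤ l₁ + l₂.
Allowed values: L = 4, 5, 6.
The largest magnitude corresponds to L = 6: |L_tot| = ℏ√(6·7) = √42 ℏ.

|L_tot|_max = √42 ℏ ≈ 6.481ℏ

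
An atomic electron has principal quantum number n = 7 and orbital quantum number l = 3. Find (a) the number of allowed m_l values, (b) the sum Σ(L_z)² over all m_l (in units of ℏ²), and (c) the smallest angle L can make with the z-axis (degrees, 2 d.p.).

There are 2l+1 = 7 values of m_l.
Σ m_l² = 28, so Σ(L_z)² = 28 ℏ².
cos θ_min = 3/√12, so θ_min ≈ 30.00°.

7 values; Σ(L_z)² = 28 ℏ²; θ_min ≈ 30.00°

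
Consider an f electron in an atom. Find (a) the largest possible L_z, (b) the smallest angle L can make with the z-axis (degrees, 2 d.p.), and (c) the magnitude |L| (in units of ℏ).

L_z,max = 3ℏ; θ_min ≈ 30.00°; |L| = 2√3 ℏ ≈ 3.464ℏ

F corresponds to l = 3.
L_z,max = lℏ = 3ℏ.
cos θ_min = 3/√12, so θ_min ≈ 30.00°.
|L| = ℏ√(3·4) = 2√3 ℏ ≈ 3.464ℏ.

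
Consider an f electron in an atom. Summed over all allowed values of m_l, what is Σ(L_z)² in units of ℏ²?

For an f orbital, l = 3.
m_l ∈ {-3, -2, -1, 0, 1, 2, 3}.
Σ m_l² = 2·(1 + 4 + 9) = 28.

Σ(L_z)² = 28 ℏ²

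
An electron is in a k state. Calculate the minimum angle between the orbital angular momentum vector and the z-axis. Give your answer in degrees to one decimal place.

For a k orbital, l = 7.
|L|² = l(l+1)ℏ² = 56ℏ², so |L| = 2√14 ℏ.
The smallest angle corresponds to the largest L_z, i.e. m_l = l = 7, giving L_z = 7ℏ.
cos θ_min = 7/√56, so θ_min ≈ 20.7°.

θ_min ≈ 20.7°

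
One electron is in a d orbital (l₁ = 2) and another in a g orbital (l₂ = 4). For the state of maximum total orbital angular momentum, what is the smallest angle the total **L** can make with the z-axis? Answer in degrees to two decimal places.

θ_min ≈ 22.21°

L runs from |2 − 4| = 2 to 2 + 4 = 6.
So L can be 2, 3, 4, 5, 6.
The maximum is L = 6, with |L_tot| = ℏ√(6·7) = √42 ℏ.
The minimum angle with z is arccos(6/√42) ≈ 22.21°.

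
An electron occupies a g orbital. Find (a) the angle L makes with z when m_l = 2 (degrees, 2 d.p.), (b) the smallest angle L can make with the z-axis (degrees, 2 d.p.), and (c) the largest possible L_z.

θ(m_l=2) ≈ 63.43°; θ_min ≈ 26.57°; L_z,max = 4ℏ

For a g orbital, l = 4.
For m_l = 2: cos θ = 2/√20, θ ≈ 63.43°.
cos θ_min = 4/√20, so θ_min ≈ 26.57°.
L_z,max = lℏ = 4ℏ.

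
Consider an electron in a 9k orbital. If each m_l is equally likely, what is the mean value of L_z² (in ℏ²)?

The 9k subshell has l = 7.
The allowed m_l values are -7, -6, -5, -4, -3, -2, -1, 0, 1, 2, 3, 4, 5, 6, 7.
⟨L_z²⟩ = ℏ²·(Σ m_l²)/(2l+1) = ℏ²·280/15 = 18.67ℏ².

⟨L_z²⟩ = 18.67 ℏ²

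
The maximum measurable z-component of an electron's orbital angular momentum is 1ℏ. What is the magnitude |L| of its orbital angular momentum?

|L| = √2 ℏ ≈ 1.414ℏ

The maximum L_z equals lℏ, giving l = 1.
|L| = √(l(l+1)) ℏ = √2 ℏ.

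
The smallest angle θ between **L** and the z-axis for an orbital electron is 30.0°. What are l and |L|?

cos θ_min = l/√(l(l+1)) = √(l/(l+1)), so l/(l+1) = cos²(30.0°) = 0.7500.
Solving: l = 3.
Then |L| = ℏ√(3·4) = 2√3 ℏ.

l = 3, |L| = 2√3 ℏ ≈ 3.464ℏ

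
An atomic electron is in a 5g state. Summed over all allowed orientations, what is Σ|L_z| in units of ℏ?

Σ|L_z| = 20 ℏ

For 5g, l = 4.
The allowed m_l values are -4, -3, -2, -1, 0, 1, 2, 3, 4.
Σ|m_l| = l(l+1) = 20.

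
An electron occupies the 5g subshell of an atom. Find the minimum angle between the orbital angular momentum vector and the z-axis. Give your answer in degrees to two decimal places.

θ_min ≈ 26.57°

For 5g, l = 4.
|L| = ℏ√(l(l+1)) = 2√5 ℏ.
The smallest angle corresponds to the largest L_z, i.e. m_l = l = 4, giving L_z = 4ℏ.
cos θ_min = 4/√20, so θ_min ≈ 26.57°.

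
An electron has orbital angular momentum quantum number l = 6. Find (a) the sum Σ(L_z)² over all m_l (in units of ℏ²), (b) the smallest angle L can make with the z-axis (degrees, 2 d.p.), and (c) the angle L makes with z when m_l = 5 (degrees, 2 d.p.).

Σ(L_z)² = 182 ℏ²; θ_min ≈ 22.21°; θ(m_l=5) ≈ 39.51°

Σ m_l² = 182, so Σ(L_z)² = 182 ℏ².
cos θ_min = 6/√42, so θ_min ≈ 22.21°.
For m_l = 5: cos θ = 5/√42, θ ≈ 39.51°.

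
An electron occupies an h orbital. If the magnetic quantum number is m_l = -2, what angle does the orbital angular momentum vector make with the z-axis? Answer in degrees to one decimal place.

An h state has l = 5.
|L|² = l(l+1)ℏ² = 30ℏ², so |L| = √30 ℏ.
L_z = m_l ℏ = −2ℏ.
cos θ = L_z/|L| = -2/√30, so θ ≈ 111.4°.

θ ≈ 111.4°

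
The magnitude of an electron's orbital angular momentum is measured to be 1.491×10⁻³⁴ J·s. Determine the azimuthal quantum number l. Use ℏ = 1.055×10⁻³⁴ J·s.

l = 1

In units of ℏ, |L| ≈ 1.413.
Set l(l+1) = 2.00; the integer solution is l = 1.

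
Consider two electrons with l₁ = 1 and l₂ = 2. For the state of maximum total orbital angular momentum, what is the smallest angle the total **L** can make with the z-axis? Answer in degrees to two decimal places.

Angular momentum addition gives L = |l₁ − l₂|, …, l₁ + l₂.
So L can be 1, 2, 3.
The maximum is L = 3, with |L_tot| = ℏ√(3·4) = 2√3 ℏ.
The minimum angle with z is arccos(3/√12) ≈ 30.00°.

θ_min ≈ 30.00°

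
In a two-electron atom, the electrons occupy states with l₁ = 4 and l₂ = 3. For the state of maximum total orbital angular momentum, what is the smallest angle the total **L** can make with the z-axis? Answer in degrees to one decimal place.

The total orbital quantum number L ranges from |l₁ − l₂| to l₁ + l₂ in integer steps.
So L can be 1, 2, 3, 4, 5, 6, 7.
The maximum is L = 7, with |L_tot| = ℏ√(7·8) = 2√14 ℏ.
The minimum angle with z is arccos(7/√56) ≈ 20.7°.

θ_min ≈ 20.7°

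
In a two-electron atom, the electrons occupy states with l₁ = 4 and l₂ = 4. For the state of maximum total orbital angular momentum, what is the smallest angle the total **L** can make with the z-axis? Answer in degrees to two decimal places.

L runs from |4 − 4| = 0 to 4 + 4 = 8.
So L can be 0, 1, 2, 3, 4, 5, 6, 7, 8.
The maximum is L = 8, with |L_tot| = ℏ√(8·9) = 6√2 ℏ.
The minimum angle with z is arccos(8/√72) ≈ 19.47°.

θ_min ≈ 19.47°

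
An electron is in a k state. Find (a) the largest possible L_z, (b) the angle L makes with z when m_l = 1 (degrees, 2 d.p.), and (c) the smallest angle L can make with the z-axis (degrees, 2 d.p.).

L_z,max = 7ℏ; θ(m_l=1) ≈ 82.32°; θ_min ≈ 20.70°

For a k orbital, l = 7.
L_z,max = lℏ = 7ℏ.
For m_l = 1: cos θ = 1/√56, θ ≈ 82.32°.
cos θ_min = 7/√56, so θ_min ≈ 20.70°.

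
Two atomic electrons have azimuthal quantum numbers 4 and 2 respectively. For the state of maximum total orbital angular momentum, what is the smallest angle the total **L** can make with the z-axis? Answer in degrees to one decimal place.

θ_min ≈ 22.2°

Angular momentum addition gives L = |l₁ − l₂|, …, l₁ + l₂.
Allowed values: L = 2, 3, 4, 5, 6.
The maximum is L = 6, with |L_tot| = ℏ√(6·7) = √42 ℏ.
The minimum angle with z is arccos(6/√42) ≈ 22.2°.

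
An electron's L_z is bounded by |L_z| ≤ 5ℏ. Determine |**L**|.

|L| = √30 ℏ ≈ 5.477ℏ

L_z,max = lℏ, so l = 5.
Then |L| = ℏ√(5·6) = √30 ℏ.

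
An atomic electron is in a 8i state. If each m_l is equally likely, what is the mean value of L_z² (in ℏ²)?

⟨L_z²⟩ = 14 ℏ²

8i means n = 8, l = 6.
The allowed m_l values are -6, -5, -4, -3, -2, -1, 0, 1, 2, 3, 4, 5, 6.
⟨L_z²⟩ = ℏ²·l(l+1)/3 = 14ℏ².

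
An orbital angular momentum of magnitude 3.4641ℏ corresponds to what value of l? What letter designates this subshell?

l = 3 (f orbital)

Since |L|² = l(l+1)ℏ², l(l+1) = 12.
l² + l − 12 = 0 ⇒ l = 3.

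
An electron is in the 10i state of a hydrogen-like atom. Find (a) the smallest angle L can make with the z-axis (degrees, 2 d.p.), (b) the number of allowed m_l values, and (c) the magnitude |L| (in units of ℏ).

For 10i, l = 6.
cos θ_min = 6/√42, so θ_min ≈ 22.21°.
There are 2l+1 = 13 values of m_l.
|L| = ℏ√(6·7) = √42 ℏ ≈ 6.481ℏ.

θ_min ≈ 22.21°; 13 values; |L| = √42 ℏ ≈ 6.481ℏ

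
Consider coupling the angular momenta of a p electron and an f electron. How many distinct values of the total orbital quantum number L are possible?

3

L runs from |1 − 3| = 2 to 1 + 3 = 4.
Allowed values: L = 2, 3, 4.
That is 3 values.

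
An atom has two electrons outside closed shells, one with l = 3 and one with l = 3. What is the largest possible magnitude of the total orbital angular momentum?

|L_tot|_max = √42 ℏ ≈ 6.481ℏ

L runs from |3 − 3| = 0 to 3 + 3 = 6.
Allowed values: L = 0, 1, 2, 3, 4, 5, 6.
The largest magnitude corresponds to L = 6: |L_tot| = ℏ√(6·7) = √42 ℏ.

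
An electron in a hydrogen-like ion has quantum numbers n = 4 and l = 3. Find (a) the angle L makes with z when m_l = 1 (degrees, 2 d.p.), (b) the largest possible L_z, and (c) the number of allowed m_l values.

θ(m_l=1) ≈ 73.22°; L_z,max = 3ℏ; 7 values

For m_l = 1: cos θ = 1/√12, θ ≈ 73.22°.
L_z,max = lℏ = 3ℏ.
There are 2l+1 = 7 values of m_l.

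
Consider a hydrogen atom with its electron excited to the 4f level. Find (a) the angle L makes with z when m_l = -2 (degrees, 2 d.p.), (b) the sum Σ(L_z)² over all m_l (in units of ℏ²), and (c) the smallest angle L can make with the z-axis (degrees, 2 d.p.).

θ(m_l=-2) ≈ 125.26°; Σ(L_z)² = 28 ℏ²; θ_min ≈ 30.00°

The 4f level has l = 3.
For m_l = -2: cos θ = -2/√12, θ ≈ 125.26°.
Σ m_l² = 28, so Σ(L_z)² = 28 ℏ².
cos θ_min = 3/√12, so θ_min ≈ 30.00°.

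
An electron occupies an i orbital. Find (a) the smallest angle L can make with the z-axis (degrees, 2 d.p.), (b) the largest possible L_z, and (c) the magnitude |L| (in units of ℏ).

For an i orbital, l = 6.
cos θ_min = 6/√42, so θ_min ≈ 22.21°.
L_z,max = lℏ = 6ℏ.
|L| = ℏ√(6·7) = √42 ℏ ≈ 6.481ℏ.

θ_min ≈ 22.21°; L_z,max = 6ℏ; |L| = √42 ℏ ≈ 6.481ℏ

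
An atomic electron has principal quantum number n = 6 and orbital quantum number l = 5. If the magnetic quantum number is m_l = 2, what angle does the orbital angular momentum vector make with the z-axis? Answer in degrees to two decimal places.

θ ≈ 68.58°

|L| = ℏ√(l(l+1)) = √30 ℏ.
L_z = m_l ℏ = 2ℏ.
cos θ = L_z/|L| = 2/√30, so θ ≈ 68.58°.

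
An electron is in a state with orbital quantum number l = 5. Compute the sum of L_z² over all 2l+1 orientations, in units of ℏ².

Σ(L_z)² = 110 ℏ²

m_l runs from −5 to 5, i.e. {-5, -4, -3, -2, -1, 0, 1, 2, 3, 4, 5}.
Σ m_l² = 2·(1 + 4 + 9 + 16 + 25) = 110.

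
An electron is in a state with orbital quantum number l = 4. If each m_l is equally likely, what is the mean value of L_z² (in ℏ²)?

⟨L_z²⟩ = 6.667 ℏ²

m_l runs from −4 to 4, i.e. {-4, -3, -2, -1, 0, 1, 2, 3, 4}.
⟨L_z²⟩ = ℏ²·l(l+1)/3 = 6.667ℏ².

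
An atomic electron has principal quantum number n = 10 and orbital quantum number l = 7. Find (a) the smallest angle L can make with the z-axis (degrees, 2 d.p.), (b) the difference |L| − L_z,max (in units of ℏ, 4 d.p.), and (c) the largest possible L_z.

θ_min ≈ 20.70°; |L|−L_z,max ≈ 0.4833ℏ; L_z,max = 7ℏ

cos θ_min = 7/√56, so θ_min ≈ 20.70°.
|L| − L_z,max = (2√14 − 7)ℏ ≈ 0.4833ℏ.
L_z,max = lℏ = 7ℏ.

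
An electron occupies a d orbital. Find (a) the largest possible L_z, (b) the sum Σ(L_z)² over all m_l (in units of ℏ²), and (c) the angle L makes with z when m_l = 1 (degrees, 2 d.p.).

L_z,max = 2ℏ; Σ(L_z)² = 10 ℏ²; θ(m_l=1) ≈ 65.91°

For a d orbital, l = 2.
L_z,max = lℏ = 2ℏ.
Σ m_l² = 10, so Σ(L_z)² = 10 ℏ².
For m_l = 1: cos θ = 1/√6, θ ≈ 65.91°.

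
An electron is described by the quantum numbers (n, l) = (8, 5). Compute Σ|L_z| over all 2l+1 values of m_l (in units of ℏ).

m_l runs from −5 to 5, i.e. {-5, -4, -3, -2, -1, 0, 1, 2, 3, 4, 5}.
Σ|m_l| = l(l+1) = 30.

Σ|L_z| = 30 ℏ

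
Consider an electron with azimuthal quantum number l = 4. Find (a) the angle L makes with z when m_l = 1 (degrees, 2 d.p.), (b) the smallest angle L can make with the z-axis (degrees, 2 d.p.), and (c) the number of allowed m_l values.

θ(m_l=1) ≈ 77.08°; θ_min ≈ 26.57°; 9 values

For m_l = 1: cos θ = 1/√20, θ ≈ 77.08°.
cos θ_min = 4/√20, so θ_min ≈ 26.57°.
There are 2l+1 = 9 values of m_l.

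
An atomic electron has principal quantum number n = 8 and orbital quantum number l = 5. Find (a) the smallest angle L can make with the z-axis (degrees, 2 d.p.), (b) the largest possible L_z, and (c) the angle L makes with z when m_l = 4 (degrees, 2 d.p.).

θ_min ≈ 24.09°; L_z,max = 5ℏ; θ(m_l=4) ≈ 43.09°

cos θ_min = 5/√30, so θ_min ≈ 24.09°.
L_z,max = lℏ = 5ℏ.
For m_l = 4: cos θ = 4/√30, θ ≈ 43.09°.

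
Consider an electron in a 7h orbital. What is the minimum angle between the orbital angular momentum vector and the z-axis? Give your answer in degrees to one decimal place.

7h means n = 7, l = 5.
|L| = √(l(l+1)) ℏ = √30 ℏ.
The smallest angle corresponds to the largest L_z, i.e. m_l = l = 5, giving L_z = 5ℏ.
cos θ_min = 5/√30, so θ_min ≈ 24.1°.

θ_min ≈ 24.1°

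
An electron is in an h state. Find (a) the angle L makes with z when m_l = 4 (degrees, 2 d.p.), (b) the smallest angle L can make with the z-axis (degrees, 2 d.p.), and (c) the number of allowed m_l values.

θ(m_l=4) ≈ 43.09°; θ_min ≈ 24.09°; 11 values

H corresponds to l = 5.
For m_l = 4: cos θ = 4/√30, θ ≈ 43.09°.
cos θ_min = 5/√30, so θ_min ≈ 24.09°.
There are 2l+1 = 11 values of m_l.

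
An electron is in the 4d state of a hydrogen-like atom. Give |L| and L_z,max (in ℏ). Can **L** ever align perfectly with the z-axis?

4d means n = 4, l = 2.
|L| = √6 ℏ ≈ 2.4495ℏ, while L_z,max = lℏ = 2ℏ.
Since |L| > L_z,max, the vector can never point exactly along z; the closest it comes is θ_min = arccos(2/√6) ≈ 35.3°.

No: L_z,max = 2ℏ < |L| = √6 ℏ ≈ 2.449ℏ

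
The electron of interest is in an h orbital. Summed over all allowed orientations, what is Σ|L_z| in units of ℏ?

Σ|L_z| = 30 ℏ

H corresponds to l = 5.
m_l ∈ {-5, -4, -3, -2, -1, 0, 1, 2, 3, 4, 5}.
Σ|m_l| = 2·5(5+1)/2 = 30.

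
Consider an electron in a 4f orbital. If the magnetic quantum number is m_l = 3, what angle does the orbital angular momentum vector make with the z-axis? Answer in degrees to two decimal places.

4f means n = 4, l = 3.
|L| = ℏ√(l(l+1)) = 2√3 ℏ.
L_z = m_l ℏ = 3ℏ.
cos θ = L_z/|L| = 3/√12, so θ ≈ 30.00°.

θ ≈ 30.00°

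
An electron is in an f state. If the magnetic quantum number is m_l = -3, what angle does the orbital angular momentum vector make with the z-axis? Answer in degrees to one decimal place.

θ ≈ 150.0°

F corresponds to l = 3.
|L| = √(l(l+1)) ℏ = 2√3 ℏ.
L_z = m_l ℏ = −3ℏ.
cos θ = L_z/|L| = -3/√12, so θ ≈ 150.0°.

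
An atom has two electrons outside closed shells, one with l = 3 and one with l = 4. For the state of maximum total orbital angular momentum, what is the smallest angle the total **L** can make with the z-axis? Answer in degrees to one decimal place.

θ_min ≈ 20.7°

By the triangle rule, |l₁ − l₂| ≤ L ≤ l₁ + l₂.
Allowed values: L = 1, 2, 3, 4, 5, 6, 7.
The maximum is L = 7, with |L_tot| = ℏ√(7·8) = 2√14 ℏ.
The minimum angle with z is arccos(7/√56) ≈ 20.7°.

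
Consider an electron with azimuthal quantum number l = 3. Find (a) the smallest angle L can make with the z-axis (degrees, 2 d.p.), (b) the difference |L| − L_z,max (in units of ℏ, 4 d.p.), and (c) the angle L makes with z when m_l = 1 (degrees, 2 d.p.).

θ_min ≈ 30.00°; |L|−L_z,max ≈ 0.4641ℏ; θ(m_l=1) ≈ 73.22°

cos θ_min = 3/√12, so θ_min ≈ 30.00°.
|L| − L_z,max = (2√3 − 3)ℏ ≈ 0.4641ℏ.
For m_l = 1: cos θ = 1/√12, θ ≈ 73.22°.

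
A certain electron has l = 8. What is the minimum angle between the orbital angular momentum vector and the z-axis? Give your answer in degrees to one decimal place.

θ_min ≈ 19.5°

|L| = √(l(l+1)) ℏ = 6√2 ℏ.
The smallest angle corresponds to the largest L_z, i.e. m_l = l = 8, giving L_z = 8ℏ.
cos θ_min = 8/√72, so θ_min ≈ 19.5°.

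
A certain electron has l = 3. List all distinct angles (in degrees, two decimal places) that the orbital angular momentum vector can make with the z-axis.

|L|² = l(l+1)ℏ² = 12ℏ², so |L| = 2√3 ℏ.
cos θ = m_l/√12 for each m_l ∈ {-3, -2, -1, 0, 1, 2, 3}.

θ ∈ {30.00°, 54.74°, 73.22°, 90.00°, 106.78°, 125.26°, 150.00°}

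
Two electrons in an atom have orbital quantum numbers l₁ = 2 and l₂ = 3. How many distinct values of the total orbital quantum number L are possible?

L runs from |2 − 3| = 1 to 2 + 3 = 5.
L ∈ {1, 2, 3, 4, 5}.
That is 5 values.

5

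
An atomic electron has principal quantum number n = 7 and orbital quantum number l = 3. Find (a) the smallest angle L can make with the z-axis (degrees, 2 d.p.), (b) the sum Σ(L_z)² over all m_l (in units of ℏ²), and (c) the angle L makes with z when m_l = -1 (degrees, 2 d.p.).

cos θ_min = 3/√12, so θ_min ≈ 30.00°.
Σ m_l² = 28, so Σ(L_z)² = 28 ℏ².
For m_l = -1: cos θ = -1/√12, θ ≈ 106.78°.

θ_min ≈ 30.00°; Σ(L_z)² = 28 ℏ²; θ(m_l=-1) ≈ 106.78°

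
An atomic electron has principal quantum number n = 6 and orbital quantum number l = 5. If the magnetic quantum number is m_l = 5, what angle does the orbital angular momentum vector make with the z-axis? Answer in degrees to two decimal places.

|L| = √(l(l+1)) ℏ = √30 ℏ.
L_z = m_l ℏ = 5ℏ.
cos θ = L_z/|L| = 5/√30, so θ ≈ 24.09°.

θ ≈ 24.09°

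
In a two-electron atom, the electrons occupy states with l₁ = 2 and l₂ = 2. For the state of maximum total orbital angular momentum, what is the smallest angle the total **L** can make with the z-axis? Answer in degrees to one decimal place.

θ_min ≈ 26.6°

By the triangle rule, |l₁ − l₂| ≤ L ≤ l₁ + l₂.
L ∈ {0, 1, 2, 3, 4}.
The maximum is L = 4, with |L_tot| = ℏ√(4·5) = 2√5 ℏ.
The minimum angle with z is arccos(4/√20) ≈ 26.6°.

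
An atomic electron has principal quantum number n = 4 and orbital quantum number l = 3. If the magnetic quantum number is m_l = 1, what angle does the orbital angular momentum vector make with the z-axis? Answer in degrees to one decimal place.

|L| = √(l(l+1)) ℏ = 2√3 ℏ.
L_z = m_l ℏ = 1ℏ.
cos θ = L_z/|L| = 1/√12, so θ ≈ 73.2°.

θ ≈ 73.2°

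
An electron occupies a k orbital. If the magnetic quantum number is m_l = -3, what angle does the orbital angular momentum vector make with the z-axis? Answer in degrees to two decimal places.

θ ≈ 113.63°

For a k orbital, l = 7.
|L| = ℏ√(l(l+1)) = 2√14 ℏ.
L_z = m_l ℏ = −3ℏ.
cos θ = L_z/|L| = -3/√56, so θ ≈ 113.63°.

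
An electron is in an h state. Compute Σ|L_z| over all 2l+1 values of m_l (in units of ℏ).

Σ|L_z| = 30 ℏ

H corresponds to l = 5.
m_l ∈ {-5, -4, -3, -2, -1, 0, 1, 2, 3, 4, 5}.
Σ|m_l| = 2(1+2+…+5) = 30.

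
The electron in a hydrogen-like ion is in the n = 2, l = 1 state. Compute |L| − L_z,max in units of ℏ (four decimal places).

|L| − L_z,max ≈ 0.4142ℏ

|L| = √2 ℏ ≈ 1.4142ℏ, while L_z,max = lℏ = 1ℏ.
The difference is (√2 − 1)ℏ ≈ 0.4142ℏ.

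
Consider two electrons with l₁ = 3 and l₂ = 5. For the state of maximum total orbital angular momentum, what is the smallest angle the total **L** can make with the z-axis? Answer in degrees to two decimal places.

L runs from |3 − 5| = 2 to 3 + 5 = 8.
So L can be 2, 3, 4, 5, 6, 7, 8.
The maximum is L = 8, with |L_tot| = ℏ√(8·9) = 6√2 ℏ.
The minimum angle with z is arccos(8/√72) ≈ 19.47°.

θ_min ≈ 19.47°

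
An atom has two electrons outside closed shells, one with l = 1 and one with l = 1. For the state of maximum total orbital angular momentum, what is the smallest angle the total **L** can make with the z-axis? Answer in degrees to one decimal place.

θ_min ≈ 35.3°

Angular momentum addition gives L = |l₁ − l₂|, …, l₁ + l₂.
So L can be 0, 1, 2.
The maximum is L = 2, with |L_tot| = ℏ√(2·3) = √6 ℏ.
The minimum angle with z is arccos(2/√6) ≈ 35.3°.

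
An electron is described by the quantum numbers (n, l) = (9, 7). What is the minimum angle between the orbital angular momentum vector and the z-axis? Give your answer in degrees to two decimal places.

θ_min ≈ 20.70°

|L|² = l(l+1)ℏ² = 56ℏ², so |L| = 2√14 ℏ.
The smallest angle corresponds to the largest L_z, i.e. m_l = l = 7, giving L_z = 7ℏ.
cos θ_min = 7/√56, so θ_min ≈ 20.70°.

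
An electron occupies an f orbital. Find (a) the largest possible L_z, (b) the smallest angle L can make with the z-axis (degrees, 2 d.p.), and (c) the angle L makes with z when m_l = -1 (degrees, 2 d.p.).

L_z,max = 3ℏ; θ_min ≈ 30.00°; θ(m_l=-1) ≈ 106.78°

For an f orbital, l = 3.
L_z,max = lℏ = 3ℏ.
cos θ_min = 3/√12, so θ_min ≈ 30.00°.
For m_l = -1: cos θ = -1/√12, θ ≈ 106.78°.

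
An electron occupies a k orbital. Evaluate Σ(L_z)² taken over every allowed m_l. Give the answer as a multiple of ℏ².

Σ(L_z)² = 280 ℏ²

For a k orbital, l = 7.
The allowed m_l values are -7, -6, -5, -4, -3, -2, -1, 0, 1, 2, 3, 4, 5, 6, 7.
Summing m² from −7 to 7: Σ m_l² = 280.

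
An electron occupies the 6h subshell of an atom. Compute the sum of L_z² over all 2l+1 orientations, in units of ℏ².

6h means n = 6, l = 5.
m_l ∈ {-5, -4, -3, -2, -1, 0, 1, 2, 3, 4, 5}.
Σ m_l² = l(l+1)(2l+1)/3 = 5·6·11/3 = 110.

Σ(L_z)² = 110 ℏ²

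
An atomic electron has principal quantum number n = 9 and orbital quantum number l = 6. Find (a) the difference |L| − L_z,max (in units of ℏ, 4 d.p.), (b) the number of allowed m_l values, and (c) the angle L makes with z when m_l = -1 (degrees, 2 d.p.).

|L|−L_z,max ≈ 0.4807ℏ; 13 values; θ(m_l=-1) ≈ 98.88°

|L| − L_z,max = (√42 − 6)ℏ ≈ 0.4807ℏ.
There are 2l+1 = 13 values of m_l.
For m_l = -1: cos θ = -1/√42, θ ≈ 98.88°.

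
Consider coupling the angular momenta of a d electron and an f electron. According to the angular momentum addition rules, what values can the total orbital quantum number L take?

L = 1, 2, 3, 4, 5

The total orbital quantum number L ranges from |l₁ − l₂| to l₁ + l₂ in integer steps.
L ∈ {1, 2, 3, 4, 5}.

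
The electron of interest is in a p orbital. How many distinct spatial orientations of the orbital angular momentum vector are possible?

The letter p corresponds to l = 1.
The number of m_l values is 2l + 1 = 2·1 + 1 = 3.

3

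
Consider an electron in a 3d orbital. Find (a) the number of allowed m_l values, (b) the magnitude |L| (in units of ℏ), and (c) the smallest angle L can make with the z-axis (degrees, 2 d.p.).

The 3d subshell has l = 2.
There are 2l+1 = 5 values of m_l.
|L| = ℏ√(2·3) = √6 ℏ ≈ 2.449ℏ.
cos θ_min = 2/√6, so θ_min ≈ 35.26°.

5 values; |L| = √6 ℏ ≈ 2.449ℏ; θ_min ≈ 35.26°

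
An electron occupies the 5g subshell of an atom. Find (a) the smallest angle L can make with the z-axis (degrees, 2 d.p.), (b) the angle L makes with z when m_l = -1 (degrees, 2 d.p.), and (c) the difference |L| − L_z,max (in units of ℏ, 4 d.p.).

5g means n = 5, l = 4.
cos θ_min = 4/√20, so θ_min ≈ 26.57°.
For m_l = -1: cos θ = -1/√20, θ ≈ 102.92°.
|L| − L_z,max = (2√5 − 4)ℏ ≈ 0.4721ℏ.

θ_min ≈ 26.57°; θ(m_l=-1) ≈ 102.92°; |L|−L_z,max ≈ 0.4721ℏ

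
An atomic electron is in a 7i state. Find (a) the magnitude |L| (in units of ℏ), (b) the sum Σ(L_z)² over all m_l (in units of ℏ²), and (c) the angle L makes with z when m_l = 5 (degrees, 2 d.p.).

For 7i, l = 6.
|L| = ℏ√(6·7) = √42 ℏ ≈ 6.481ℏ.
Σ m_l² = 182, so Σ(L_z)² = 182 ℏ².
For m_l = 5: cos θ = 5/√42, θ ≈ 39.51°.

|L| = √42 ℏ ≈ 6.481ℏ; Σ(L_z)² = 182 ℏ²; θ(m_l=5) ≈ 39.51°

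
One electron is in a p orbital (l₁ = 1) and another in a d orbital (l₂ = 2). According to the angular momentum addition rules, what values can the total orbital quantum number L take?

L runs from |1 − 2| = 1 to 1 + 2 = 3.
Allowed values: L = 1, 2, 3.

L = 1, 2, 3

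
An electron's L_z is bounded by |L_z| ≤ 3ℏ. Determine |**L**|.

L_z,max = lℏ, so l = 3.
|L| = √(l(l+1)) ℏ = 2√3 ℏ.

|L| = 2√3 ℏ ≈ 3.464ℏ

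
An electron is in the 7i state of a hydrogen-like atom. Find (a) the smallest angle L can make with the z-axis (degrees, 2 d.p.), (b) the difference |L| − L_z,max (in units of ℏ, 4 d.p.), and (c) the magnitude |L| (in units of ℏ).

7i means n = 7, l = 6.
cos θ_min = 6/√42, so θ_min ≈ 22.21°.
|L| − L_z,max = (√42 − 6)ℏ ≈ 0.4807ℏ.
|L| = ℏ√(6·7) = √42 ℏ ≈ 6.481ℏ.

θ_min ≈ 22.21°; |L|−L_z,max ≈ 0.4807ℏ; |L| = √42 ℏ ≈ 6.481ℏ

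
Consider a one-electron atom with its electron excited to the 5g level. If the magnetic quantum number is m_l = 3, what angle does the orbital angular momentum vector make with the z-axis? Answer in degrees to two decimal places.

θ ≈ 47.87°

The 5g level has l = 4.
|L| = √(l(l+1)) ℏ = 2√5 ℏ.
L_z = m_l ℏ = 3ℏ.
cos θ = L_z/|L| = 3/√20, so θ ≈ 47.87°.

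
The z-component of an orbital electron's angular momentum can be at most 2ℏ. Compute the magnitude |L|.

The maximum L_z equals lℏ, giving l = 2.
|L| = ℏ√(l(l+1)) = √6 ℏ.

|L| = √6 ℏ ≈ 2.449ℏ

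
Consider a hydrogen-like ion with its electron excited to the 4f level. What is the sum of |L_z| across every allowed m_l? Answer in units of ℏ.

The 4f level has l = 3.
m_l ∈ {-3, -2, -1, 0, 1, 2, 3}.
Σ|m_l| = 2·3(3+1)/2 = 12.

Σ|L_z| = 12 ℏ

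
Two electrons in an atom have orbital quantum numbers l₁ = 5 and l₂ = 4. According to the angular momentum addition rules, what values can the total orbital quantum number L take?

The total orbital quantum number L ranges from |l₁ − l₂| to l₁ + l₂ in integer steps.
L ∈ {1, 2, 3, 4, 5, 6, 7, 8, 9}.

L = 1, 2, 3, 4, 5, 6, 7, 8, 9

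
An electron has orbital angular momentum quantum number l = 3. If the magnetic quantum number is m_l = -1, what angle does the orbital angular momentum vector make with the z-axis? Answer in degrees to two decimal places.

|L| = ℏ√(l(l+1)) = 2√3 ℏ.
L_z = m_l ℏ = −1ℏ.
cos θ = L_z/|L| = -1/√12, so θ ≈ 106.78°.

θ ≈ 106.78°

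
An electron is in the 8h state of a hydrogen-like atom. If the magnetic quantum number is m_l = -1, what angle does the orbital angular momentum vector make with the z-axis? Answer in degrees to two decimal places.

θ ≈ 100.52°

For 8h, l = 5.
|L|² = l(l+1)ℏ² = 30ℏ², so |L| = √30 ℏ.
L_z = m_l ℏ = −1ℏ.
cos θ = L_z/|L| = -1/√30, so θ ≈ 100.52°.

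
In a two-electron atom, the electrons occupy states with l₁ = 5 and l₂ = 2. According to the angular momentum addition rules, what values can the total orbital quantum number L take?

Angular momentum addition gives L = |l₁ − l₂|, …, l₁ + l₂.
Allowed values: L = 3, 4, 5, 6, 7.

L = 3, 4, 5, 6, 7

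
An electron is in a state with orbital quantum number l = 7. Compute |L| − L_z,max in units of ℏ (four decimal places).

|L| = 2√14 ℏ ≈ 7.4833ℏ, while L_z,max = lℏ = 7ℏ.
The difference is (2√14 − 7)ℏ ≈ 0.4833ℏ.

|L| − L_z,max ≈ 0.4833ℏ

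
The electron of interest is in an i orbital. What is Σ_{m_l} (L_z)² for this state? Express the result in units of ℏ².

Σ(L_z)² = 182 ℏ²

The letter i corresponds to l = 6.
m_l ∈ {-6, -5, -4, -3, -2, -1, 0, 1, 2, 3, 4, 5, 6}.
Σ m_l² = l(l+1)(2l+1)/3 = 6·7·13/3 = 182.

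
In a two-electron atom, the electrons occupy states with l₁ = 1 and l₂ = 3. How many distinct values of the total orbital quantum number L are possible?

The total orbital quantum number L ranges from |l₁ − l₂| to l₁ + l₂ in integer steps.
So L can be 2, 3, 4.
That is 3 values.

3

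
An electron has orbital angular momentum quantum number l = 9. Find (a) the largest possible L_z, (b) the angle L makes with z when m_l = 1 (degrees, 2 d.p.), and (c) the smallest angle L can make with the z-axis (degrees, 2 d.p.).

L_z,max = 9ℏ; θ(m_l=1) ≈ 83.95°; θ_min ≈ 18.43°

L_z,max = lℏ = 9ℏ.
For m_l = 1: cos θ = 1/√90, θ ≈ 83.95°.
cos θ_min = 9/√90, so θ_min ≈ 18.43°.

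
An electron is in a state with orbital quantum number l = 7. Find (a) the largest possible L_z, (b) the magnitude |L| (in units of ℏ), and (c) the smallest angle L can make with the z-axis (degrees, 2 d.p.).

L_z,max = lℏ = 7ℏ.
|L| = ℏ√(7·8) = 2√14 ℏ ≈ 7.483ℏ.
cos θ_min = 7/√56, so θ_min ≈ 20.70°.

L_z,max = 7ℏ; |L| = 2√14 ℏ ≈ 7.483ℏ; θ_min ≈ 20.70°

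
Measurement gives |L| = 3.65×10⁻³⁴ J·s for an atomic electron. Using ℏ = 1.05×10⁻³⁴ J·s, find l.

l = 3

Dividing by ℏ: |L|/ℏ ≈ 3.476.
(|L|/ℏ)² = l(l+1) ≈ 12.08 ⇒ l = 3.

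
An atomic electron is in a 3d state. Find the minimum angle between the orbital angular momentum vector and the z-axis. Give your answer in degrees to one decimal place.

θ_min ≈ 35.3°

The 3d subshell has l = 2.
|L| = ℏ√(l(l+1)) = √6 ℏ.
The smallest angle corresponds to the largest L_z, i.e. m_l = l = 2, giving L_z = 2ℏ.
cos θ_min = 2/√6, so θ_min ≈ 35.3°.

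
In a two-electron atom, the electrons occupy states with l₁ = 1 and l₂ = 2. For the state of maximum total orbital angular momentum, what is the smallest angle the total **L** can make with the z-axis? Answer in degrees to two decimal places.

θ_min ≈ 30.00°

Angular momentum addition gives L = |l₁ − l₂|, …, l₁ + l₂.
L ∈ {1, 2, 3}.
The maximum is L = 3, with |L_tot| = ℏ√(3·4) = 2√3 ℏ.
The minimum angle with z is arccos(3/√12) ≈ 30.00°.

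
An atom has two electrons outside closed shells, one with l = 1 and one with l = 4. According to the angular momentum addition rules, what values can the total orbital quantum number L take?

L = 3, 4, 5

Angular momentum addition gives L = |l₁ − l₂|, …, l₁ + l₂.
So L can be 3, 4, 5.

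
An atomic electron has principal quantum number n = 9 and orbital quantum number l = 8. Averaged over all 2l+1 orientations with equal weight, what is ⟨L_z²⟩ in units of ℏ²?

m_l runs from −8 to 8, i.e. {-8, -7, -6, -5, -4, -3, -2, -1, 0, 1, 2, 3, 4, 5, 6, 7, 8}.
⟨L_z²⟩ = ℏ²·l(l+1)/3 = 24ℏ².

⟨L_z²⟩ = 24 ℏ²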